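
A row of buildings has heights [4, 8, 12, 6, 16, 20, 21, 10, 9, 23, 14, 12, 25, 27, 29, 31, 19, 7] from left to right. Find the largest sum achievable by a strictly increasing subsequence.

Let S[i] be the best sum of a strictly increasing subsequence ending at i:
i:       1   2   3   4   5   6   7   8   9  10  11  12  13  14  15  16  17  18
a[i]:    4   8  12   6  16  20  21  10   9  23  14  12  25  27  29  31  19   7
S:       4  12  24  10  40  60  81  22  21 104  38  34 129 156 185 216  59  17
Maximum is 216 (e.g. 4 + 8 + 12 + 16 + 20 + 21 + 23 + 25 + 27 + 29 + 31).

216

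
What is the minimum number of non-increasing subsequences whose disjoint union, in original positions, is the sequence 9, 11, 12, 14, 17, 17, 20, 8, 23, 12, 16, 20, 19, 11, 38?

8

Place each on the leftmost legal pile:
9 → new pile 1 (tops now [9])
11 → new pile 2 (tops now [9, 11])
12 → new pile 3 (tops now [9, 11, 12])
14 → new pile 4 (tops now [9, 11, 12, 14])
17 → new pile 5 (tops now [9, 11, 12, 14, 17])
17 → pile 5 (tops now [9, 11, 12, 14, 17])
20 → new pile 6 (tops now [9, 11, 12, 14, 17, 20])
8 → pile 1 (tops now [8, 11, 12, 14, 17, 20])
23 → new pile 7 (tops now [8, 11, 12, 14, 17, 20, 23])
12 → pile 3 (tops now [8, 11, 12, 14, 17, 20, 23])
16 → pile 5 (tops now [8, 11, 12, 14, 16, 20, 23])
20 → pile 6 (tops now [8, 11, 12, 14, 16, 20, 23])
19 → pile 6 (tops now [8, 11, 12, 14, 16, 19, 23])
11 → pile 2 (tops now [8, 11, 12, 14, 16, 19, 23])
38 → new pile 8 (tops now [8, 11, 12, 14, 16, 19, 23, 38])
Eight piles.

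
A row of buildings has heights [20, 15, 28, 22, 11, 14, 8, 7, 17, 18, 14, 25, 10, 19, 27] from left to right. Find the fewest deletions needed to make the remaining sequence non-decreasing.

Fewest deletions = n − (longest non-decreasing subsequence).
i:      1  2  3  4  5  6  7  8  9 10 11 12 13 14 15
a[i]:  20 15 28 22 11 14  8  7 17 18 14 25 10 19 27
dp:     1  1  2  2  1  2  1  1  3  4  3  5  2  5  6
max dp = 6, so deletions = 15 − 6 = 9.

9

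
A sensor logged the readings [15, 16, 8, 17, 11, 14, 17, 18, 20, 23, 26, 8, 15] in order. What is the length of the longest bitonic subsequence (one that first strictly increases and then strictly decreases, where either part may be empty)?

9

inc[i] = longest strictly increasing subsequence ending at i; dec[i] = longest strictly decreasing subsequence starting at i:
i:      1  2  3  4  5  6  7  8  9 10 11 12 13
a[i]:  15 16  8 17 11 14 17 18 20 23 26  8 15
inc:    1  2  1  3  2  3  4  5  6  7  8  1  4
dec:    3  3  1  3  2  2  2  2  2  2  2  1  1
Best peak at i=11 (value 26): inc=8, dec=2, length 8+2−1 = 9.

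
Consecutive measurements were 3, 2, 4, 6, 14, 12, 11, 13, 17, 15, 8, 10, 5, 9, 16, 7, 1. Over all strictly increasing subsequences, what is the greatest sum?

69

Let S[i] be the best sum of a strictly increasing subsequence ending at i:
i:      1  2  3  4  5  6  7  8  9 10 11 12 13 14 15 16 17
a[i]:   3  2  4  6 14 12 11 13 17 15  8 10  5  9 16  7  1
S:      3  2  7 13 27 25 24 38 55 53 21 31 12 30 69 20  1
Maximum is 69 (e.g. 3 + 4 + 6 + 12 + 13 + 15 + 16).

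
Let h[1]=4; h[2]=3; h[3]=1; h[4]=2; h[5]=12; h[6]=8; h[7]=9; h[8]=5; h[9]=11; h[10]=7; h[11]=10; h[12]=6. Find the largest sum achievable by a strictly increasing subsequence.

32

Let S[i] be the best sum of a strictly increasing subsequence ending at i:
i:      1  2  3  4  5  6  7  8  9 10 11 12
h[i]:   4  3  1  2 12  8  9  5 11  7 10  6
S:      4  3  1  3 16 12 21  9 32 16 31 15
Maximum is 32 (e.g. 4 + 8 + 9 + 11).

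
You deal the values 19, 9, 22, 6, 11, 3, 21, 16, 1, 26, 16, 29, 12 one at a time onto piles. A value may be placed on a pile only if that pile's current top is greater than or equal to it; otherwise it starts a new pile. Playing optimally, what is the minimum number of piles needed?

5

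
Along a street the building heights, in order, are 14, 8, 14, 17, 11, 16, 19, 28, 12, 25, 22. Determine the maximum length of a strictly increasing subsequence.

5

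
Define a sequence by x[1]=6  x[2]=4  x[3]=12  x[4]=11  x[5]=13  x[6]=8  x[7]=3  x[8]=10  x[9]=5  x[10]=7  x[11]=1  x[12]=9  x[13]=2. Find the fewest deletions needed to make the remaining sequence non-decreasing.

Fewest deletions = n − (longest non-decreasing subsequence).
Patience tails:
6 → extends → [6]
4 → replaces 6 → [4]
12 → extends → [4, 12]
11 → replaces 12 → [4, 11]
13 → extends → [4, 11, 13]
8 → replaces 11 → [4, 8, 13]
3 → replaces 4 → [3, 8, 13]
10 → replaces 13 → [3, 8, 10]
5 → replaces 8 → [3, 5, 10]
7 → replaces 10 → [3, 5, 7]
1 → replaces 3 → [1, 5, 7]
9 → extends → [1, 5, 7, 9]
2 → replaces 5 → [1, 2, 7, 9]
Longest non-decreasing subsequence has length 4, so deletions = 13 − 4 = 9.

9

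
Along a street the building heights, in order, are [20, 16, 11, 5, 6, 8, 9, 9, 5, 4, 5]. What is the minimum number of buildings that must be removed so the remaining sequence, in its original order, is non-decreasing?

6

Fewest deletions = n − (longest non-decreasing subsequence).
i:      1  2  3  4  5  6  7  8  9 10 11
a[i]:  20 16 11  5  6  8  9  9  5  4  5
dp:     1  1  1  1  2  3  4  5  2  1  3
max dp = 5, so deletions = 11 − 5 = 6.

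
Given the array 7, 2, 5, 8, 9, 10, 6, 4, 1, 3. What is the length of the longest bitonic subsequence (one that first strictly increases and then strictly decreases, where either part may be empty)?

inc[i] = longest strictly increasing subsequence ending at i; dec[i] = longest strictly decreasing subsequence starting at i:
i:      1  2  3  4  5  6  7  8  9 10
a[i]:   7  2  5  8  9 10  6  4  1  3
inc:    1  1  2  3  4  5  3  2  1  2
dec:    4  2  3  4  4  4  3  2  1  1
Best peak at i=6 (value 10): inc=5, dec=4, length 5+4−1 = 8.

8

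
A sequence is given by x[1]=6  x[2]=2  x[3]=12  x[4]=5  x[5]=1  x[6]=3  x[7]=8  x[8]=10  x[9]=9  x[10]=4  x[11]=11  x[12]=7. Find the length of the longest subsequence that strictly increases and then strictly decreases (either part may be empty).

inc[i] = longest strictly increasing subsequence ending at i; dec[i] = longest strictly decreasing subsequence starting at i:
i:      1  2  3  4  5  6  7  8  9 10 11 12
x[i]:   6  2 12  5  1  3  8 10  9  4 11  7
inc:    1  1  2  2  1  2  3  4  4  3  5  4
dec:    3  2  4  2  1  1  2  3  2  1  2  1
Best peak at i=8 (value 10): inc=4, dec=3, length 4+3−1 = 6.

6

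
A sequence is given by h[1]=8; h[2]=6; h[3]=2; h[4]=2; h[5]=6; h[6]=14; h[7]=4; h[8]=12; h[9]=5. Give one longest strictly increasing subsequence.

Patience tails give the LIS length; then backtrack through the dp parents:
8 → extends → [8]
6 → replaces 8 → [6]
2 → replaces 6 → [2]
2 → already a tail → [2]
6 → extends → [2, 6]
14 → extends → [2, 6, 14]
4 → replaces 6 → [2, 4, 14]
12 → replaces 14 → [2, 4, 12]
5 → replaces 12 → [2, 4, 5]
Length 3; one witness is 2, 6, 14.

2, 6, 14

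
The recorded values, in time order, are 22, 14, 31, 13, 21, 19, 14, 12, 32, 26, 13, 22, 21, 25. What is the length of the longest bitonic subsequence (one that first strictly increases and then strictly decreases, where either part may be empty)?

6

inc[i] = longest strictly increasing subsequence ending at i; dec[i] = longest strictly decreasing subsequence starting at i:
i:      1  2  3  4  5  6  7  8  9 10 11 12 13 14
a[i]:  22 14 31 13 21 19 14 12 32 26 13 22 21 25
inc:    1  1  2  1  2  2  2  1  3  3  2  3  3  4
dec:    5  3  5  2  4  3  2  1  4  3  1  2  1  1
Best peak at i=3 (value 31): inc=2, dec=5, length 2+5−1 = 6.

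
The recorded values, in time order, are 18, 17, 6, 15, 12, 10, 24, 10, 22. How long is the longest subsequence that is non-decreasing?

4

Track the smallest tail for each achievable length (allowing ties):
18 → extends → [18]
17 → replaces 18 → [17]
6 → replaces 17 → [6]
15 → extends → [6, 15]
12 → replaces 15 → [6, 12]
10 → replaces 12 → [6, 10]
24 → extends → [6, 10, 24]
10 → replaces 24 → [6, 10, 10]
22 → extends → [6, 10, 10, 22]
Four tails, so the longest non-decreasing subsequence has length 4 (e.g. 6, 10, 10, 22).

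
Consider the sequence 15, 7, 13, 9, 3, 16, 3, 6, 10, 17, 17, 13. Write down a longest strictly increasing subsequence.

7, 13, 16, 17

Patience tails give the LIS length; then backtrack through the dp parents:
15 → extends → [15]
7 → replaces 15 → [7]
13 → extends → [7, 13]
9 → replaces 13 → [7, 9]
3 → replaces 7 → [3, 9]
16 → extends → [3, 9, 16]
3 → already a tail → [3, 9, 16]
6 → replaces 9 → [3, 6, 16]
10 → replaces 16 → [3, 6, 10]
17 → extends → [3, 6, 10, 17]
17 → already a tail → [3, 6, 10, 17]
13 → replaces 17 → [3, 6, 10, 13]
Length 4; one witness is 7, 13, 16, 17.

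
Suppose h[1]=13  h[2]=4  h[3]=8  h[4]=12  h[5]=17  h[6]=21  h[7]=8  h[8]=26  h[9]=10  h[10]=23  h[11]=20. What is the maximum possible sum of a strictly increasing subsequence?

Let S[i] be the best sum of a strictly increasing subsequence ending at i:
i:      1  2  3  4  5  6  7  8  9 10 11
h[i]:  13  4  8 12 17 21  8 26 10 23 20
S:     13  4 12 24 41 62 12 88 22 85 61
Maximum is 88 (e.g. 4 + 8 + 12 + 17 + 21 + 26).

88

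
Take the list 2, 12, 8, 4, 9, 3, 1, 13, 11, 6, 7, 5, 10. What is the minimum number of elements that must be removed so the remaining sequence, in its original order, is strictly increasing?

8

Fewest deletions = n − (longest strictly increasing subsequence).
i:      1  2  3  4  5  6  7  8  9 10 11 12 13
a[i]:   2 12  8  4  9  3  1 13 11  6  7  5 10
dp:     1  2  2  2  3  2  1  4  4  3  4  3  5
max dp = 5, so deletions = 13 − 5 = 8.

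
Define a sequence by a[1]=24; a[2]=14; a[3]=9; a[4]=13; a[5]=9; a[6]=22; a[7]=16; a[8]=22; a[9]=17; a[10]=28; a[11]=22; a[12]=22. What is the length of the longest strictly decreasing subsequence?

Let dp[i] be the longest strictly decreasing subsequence ending at i:
i:      1  2  3  4  5  6  7  8  9 10 11 12
a[i]:  24 14  9 13  9 22 16 22 17 28 22 22
dp:     1  2  3  3  4  2  3  2  3  1  2  2
Maximum is 4.

4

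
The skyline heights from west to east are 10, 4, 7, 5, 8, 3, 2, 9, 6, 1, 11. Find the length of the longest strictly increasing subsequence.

Let dp[i] be the length of the longest such subsequence ending at index i:
i:      1  2  3  4  5  6  7  8  9 10 11
a[i]:  10  4  7  5  8  3  2  9  6  1 11
dp:     1  1  2  2  3  1  1  4  3  1  5
Maximum dp value is 5.

5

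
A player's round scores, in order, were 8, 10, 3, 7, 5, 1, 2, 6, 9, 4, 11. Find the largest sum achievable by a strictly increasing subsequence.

Let S[i] be the best sum of a strictly increasing subsequence ending at i:
i:      1  2  3  4  5  6  7  8  9 10 11
a[i]:   8 10  3  7  5  1  2  6  9  4 11
S:      8 18  3 10  8  1  3 14 23  7 34
Maximum is 34 (e.g. 3 + 5 + 6 + 9 + 11).

34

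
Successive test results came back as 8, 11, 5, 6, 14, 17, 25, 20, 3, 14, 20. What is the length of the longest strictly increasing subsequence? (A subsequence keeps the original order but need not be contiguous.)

5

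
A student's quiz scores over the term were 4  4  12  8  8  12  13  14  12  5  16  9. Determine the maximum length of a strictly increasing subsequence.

6

Track the smallest tail for each achievable length (strict):
4 → extends → [4]
4 → already a tail → [4]
12 → extends → [4, 12]
8 → replaces 12 → [4, 8]
8 → already a tail → [4, 8]
12 → extends → [4, 8, 12]
13 → extends → [4, 8, 12, 13]
14 → extends → [4, 8, 12, 13, 14]
12 → already a tail → [4, 8, 12, 13, 14]
5 → replaces 8 → [4, 5, 12, 13, 14]
16 → extends → [4, 5, 12, 13, 14, 16]
9 → replaces 12 → [4, 5, 9, 13, 14, 16]
Six tails, so the longest strictly increasing subsequence has length 6 (e.g. 4, 8, 12, 13, 14, 16).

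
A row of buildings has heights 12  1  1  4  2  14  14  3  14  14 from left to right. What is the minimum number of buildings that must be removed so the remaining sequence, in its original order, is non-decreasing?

3

Fewest deletions = n − (longest non-decreasing subsequence).
Patience tails:
12 → extends → [12]
1 → replaces 12 → [1]
1 → extends → [1, 1]
4 → extends → [1, 1, 4]
2 → replaces 4 → [1, 1, 2]
14 → extends → [1, 1, 2, 14]
14 → extends → [1, 1, 2, 14, 14]
3 → replaces 14 → [1, 1, 2, 3, 14]
14 → extends → [1, 1, 2, 3, 14, 14]
14 → extends → [1, 1, 2, 3, 14, 14, 14]
Longest non-decreasing subsequence has length 7, so deletions = 10 − 7 = 3.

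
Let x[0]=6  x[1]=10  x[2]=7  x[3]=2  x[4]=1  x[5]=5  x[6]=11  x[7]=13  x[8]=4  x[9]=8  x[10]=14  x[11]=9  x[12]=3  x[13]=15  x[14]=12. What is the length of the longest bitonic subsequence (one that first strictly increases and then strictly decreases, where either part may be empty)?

7

inc[i] = longest strictly increasing subsequence ending at i; dec[i] = longest strictly decreasing subsequence starting at i:
i:      0  1  2  3  4  5  6  7  8  9 10 11 12 13 14
x[i]:   6 10  7  2  1  5 11 13  4  8 14  9  3 15 12
inc:    1  2  2  1  1  2  3  4  2  3  5  4  2  6  5
dec:    4  5  4  2  1  3  3  3  2  2  3  2  1  2  1
Best peak at i=10 (value 14): inc=5, dec=3, length 5+3−1 = 7.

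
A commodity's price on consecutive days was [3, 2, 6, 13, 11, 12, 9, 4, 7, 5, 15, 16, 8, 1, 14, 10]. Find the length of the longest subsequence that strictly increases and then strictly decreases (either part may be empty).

inc[i] = longest strictly increasing subsequence ending at i; dec[i] = longest strictly decreasing subsequence starting at i:
i:      1  2  3  4  5  6  7  8  9 10 11 12 13 14 15 16
a[i]:   3  2  6 13 11 12  9  4  7  5 15 16  8  1 14 10
inc:    1  1  2  3  3  4  3  2  3  3  5  6  4  1  5  5
dec:    3  2  3  6  5  5  4  2  3  2  3  3  2  1  2  1
Best peak at i=4 (value 13): inc=3, dec=6, length 3+6−1 = 8.

8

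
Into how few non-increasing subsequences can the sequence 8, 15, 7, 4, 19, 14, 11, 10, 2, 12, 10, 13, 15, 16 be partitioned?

6

Place each on the leftmost legal pile:
8 → new pile 1 (tops now [8])
15 → new pile 2 (tops now [8, 15])
7 → pile 1 (tops now [7, 15])
4 → pile 1 (tops now [4, 15])
19 → new pile 3 (tops now [4, 15, 19])
14 → pile 2 (tops now [4, 14, 19])
11 → pile 2 (tops now [4, 11, 19])
10 → pile 2 (tops now [4, 10, 19])
2 → pile 1 (tops now [2, 10, 19])
12 → pile 3 (tops now [2, 10, 12])
10 → pile 2 (tops now [2, 10, 12])
13 → new pile 4 (tops now [2, 10, 12, 13])
15 → new pile 5 (tops now [2, 10, 12, 13, 15])
16 → new pile 6 (tops now [2, 10, 12, 13, 15, 16])
Six piles.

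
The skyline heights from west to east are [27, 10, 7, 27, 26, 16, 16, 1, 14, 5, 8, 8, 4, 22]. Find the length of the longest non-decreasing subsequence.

Track the smallest tail for each achievable length (allowing ties):
27 → extends → [27]
10 → replaces 27 → [10]
7 → replaces 10 → [7]
27 → extends → [7, 27]
26 → replaces 27 → [7, 26]
16 → replaces 26 → [7, 16]
16 → extends → [7, 16, 16]
1 → replaces 7 → [1, 16, 16]
14 → replaces 16 → [1, 14, 16]
5 → replaces 14 → [1, 5, 16]
8 → replaces 16 → [1, 5, 8]
8 → extends → [1, 5, 8, 8]
4 → replaces 5 → [1, 4, 8, 8]
22 → extends → [1, 4, 8, 8, 22]
Five tails, so the longest non-decreasing subsequence has length 5 (e.g. 1, 5, 8, 8, 22).

5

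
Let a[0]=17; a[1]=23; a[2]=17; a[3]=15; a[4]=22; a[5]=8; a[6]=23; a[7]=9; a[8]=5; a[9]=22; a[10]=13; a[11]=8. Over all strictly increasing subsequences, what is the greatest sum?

62

Let S[i] be the best sum of a strictly increasing subsequence ending at i:
i:      0  1  2  3  4  5  6  7  8  9 10 11
a[i]:  17 23 17 15 22  8 23  9  5 22 13  8
S:     17 40 17 15 39  8 62 17  5 39 30 13
Maximum is 62 (e.g. 17 + 22 + 23).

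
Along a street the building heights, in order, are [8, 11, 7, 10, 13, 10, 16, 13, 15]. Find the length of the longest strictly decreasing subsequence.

2

Negate each value so 'decreasing' becomes 'increasing', then run patience tails on the negated sequence:
-8 → extends → [-8]
-11 → replaces -8 → [-11]
-7 → extends → [-11, -7]
-10 → replaces -7 → [-11, -10]
-13 → replaces -11 → [-13, -10]
-10 → already a tail → [-13, -10]
-16 → replaces -13 → [-16, -10]
-13 → replaces -10 → [-16, -13]
-15 → replaces -13 → [-16, -15]
Two tails, so the longest strictly decreasing subsequence of the original has length 2.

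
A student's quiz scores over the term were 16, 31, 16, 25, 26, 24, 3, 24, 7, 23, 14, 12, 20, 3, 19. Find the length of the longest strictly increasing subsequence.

Let dp[i] be the length of the longest such subsequence ending at index i:
i:      1  2  3  4  5  6  7  8  9 10 11 12 13 14 15
a[i]:  16 31 16 25 26 24  3 24  7 23 14 12 20  3 19
dp:     1  2  1  2  3  2  1  2  2  3  3  3  4  1  4
Maximum dp value is 4.

4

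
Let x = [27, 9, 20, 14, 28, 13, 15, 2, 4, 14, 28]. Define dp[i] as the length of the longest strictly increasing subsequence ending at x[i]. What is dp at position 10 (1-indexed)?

dp[i] = 1 + max{dp[j] : j<i, x[j]<x[i]} (or 1 if no such j):
i:      1  2  3  4  5  6  7  8  9 10 11
x[i]:  27  9 20 14 28 13 15  2  4 14 28
dp:     1  1  2  2  3  2  3  1  2  3  4
At index 10 the value is 3.

3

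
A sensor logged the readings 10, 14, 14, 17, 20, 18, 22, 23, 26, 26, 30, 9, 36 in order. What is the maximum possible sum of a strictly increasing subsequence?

Let S[i] be the best sum of a strictly increasing subsequence ending at i:
i:       1   2   3   4   5   6   7   8   9  10  11  12  13
a[i]:   10  14  14  17  20  18  22  23  26  26  30   9  36
S:      10  24  24  41  61  59  83 106 132 132 162   9 198
Maximum is 198 (e.g. 10 + 14 + 17 + 20 + 22 + 23 + 26 + 30 + 36).

198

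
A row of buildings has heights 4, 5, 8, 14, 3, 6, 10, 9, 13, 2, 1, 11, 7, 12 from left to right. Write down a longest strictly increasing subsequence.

4, 5, 8, 10, 11, 12

Patience tails give the LIS length; then backtrack through the dp parents:
4 → extends → [4]
5 → extends → [4, 5]
8 → extends → [4, 5, 8]
14 → extends → [4, 5, 8, 14]
3 → replaces 4 → [3, 5, 8, 14]
6 → replaces 8 → [3, 5, 6, 14]
10 → replaces 14 → [3, 5, 6, 10]
9 → replaces 10 → [3, 5, 6, 9]
13 → extends → [3, 5, 6, 9, 13]
2 → replaces 3 → [2, 5, 6, 9, 13]
1 → replaces 2 → [1, 5, 6, 9, 13]
11 → replaces 13 → [1, 5, 6, 9, 11]
7 → replaces 9 → [1, 5, 6, 7, 11]
12 → extends → [1, 5, 6, 7, 11, 12]
Length 6; one witness is 4, 5, 8, 10, 11, 12.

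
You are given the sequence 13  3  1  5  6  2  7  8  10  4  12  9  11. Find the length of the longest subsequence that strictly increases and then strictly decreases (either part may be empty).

8

inc[i] = longest strictly increasing subsequence ending at i; dec[i] = longest strictly decreasing subsequence starting at i:
i:      1  2  3  4  5  6  7  8  9 10 11 12 13
a[i]:  13  3  1  5  6  2  7  8 10  4 12  9 11
inc:    1  1  1  2  3  2  4  5  6  3  7  6  7
dec:    3  2  1  2  2  1  2  2  2  1  2  1  1
Best peak at i=11 (value 12): inc=7, dec=2, length 7+2−1 = 8.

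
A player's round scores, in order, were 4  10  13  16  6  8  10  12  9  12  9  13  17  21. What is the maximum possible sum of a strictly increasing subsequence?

91

Let S[i] be the best sum of a strictly increasing subsequence ending at i:
i:      1  2  3  4  5  6  7  8  9 10 11 12 13 14
a[i]:   4 10 13 16  6  8 10 12  9 12  9 13 17 21
S:      4 14 27 43 10 18 28 40 27 40 27 53 70 91
Maximum is 91 (e.g. 4 + 6 + 8 + 10 + 12 + 13 + 17 + 21).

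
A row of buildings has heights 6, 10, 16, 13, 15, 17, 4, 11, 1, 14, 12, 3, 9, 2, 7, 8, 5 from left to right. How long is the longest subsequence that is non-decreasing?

5

Let dp[i] be the length of the longest such subsequence ending at index i:
i:      1  2  3  4  5  6  7  8  9 10 11 12 13 14 15 16 17
a[i]:   6 10 16 13 15 17  4 11  1 14 12  3  9  2  7  8  5
dp:     1  2  3  3  4  5  1  3  1  4  4  2  3  2  3  4  3
Maximum dp value is 5.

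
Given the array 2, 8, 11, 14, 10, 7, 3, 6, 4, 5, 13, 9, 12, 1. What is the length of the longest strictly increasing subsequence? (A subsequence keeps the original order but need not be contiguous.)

6

Let dp[i] be the length of the longest such subsequence ending at index i:
i:      1  2  3  4  5  6  7  8  9 10 11 12 13 14
a[i]:   2  8 11 14 10  7  3  6  4  5 13  9 12  1
dp:     1  2  3  4  3  2  2  3  3  4  5  5  6  1
Maximum dp value is 6.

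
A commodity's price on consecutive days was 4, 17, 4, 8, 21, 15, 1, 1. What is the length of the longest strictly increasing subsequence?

Track the smallest tail for each achievable length (strict):
4 → extends → [4]
17 → extends → [4, 17]
4 → already a tail → [4, 17]
8 → replaces 17 → [4, 8]
21 → extends → [4, 8, 21]
15 → replaces 21 → [4, 8, 15]
1 → replaces 4 → [1, 8, 15]
1 → already a tail → [1, 8, 15]
Three tails, so the longest strictly increasing subsequence has length 3 (e.g. 4, 17, 21).

3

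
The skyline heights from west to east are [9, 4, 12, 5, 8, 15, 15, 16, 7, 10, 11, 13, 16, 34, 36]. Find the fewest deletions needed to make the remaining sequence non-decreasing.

Fewest deletions = n − (longest non-decreasing subsequence).
i:      1  2  3  4  5  6  7  8  9 10 11 12 13 14 15
a[i]:   9  4 12  5  8 15 15 16  7 10 11 13 16 34 36
dp:     1  1  2  2  3  4  5  6  3  4  5  6  7  8  9
max dp = 9, so deletions = 15 − 9 = 6.

6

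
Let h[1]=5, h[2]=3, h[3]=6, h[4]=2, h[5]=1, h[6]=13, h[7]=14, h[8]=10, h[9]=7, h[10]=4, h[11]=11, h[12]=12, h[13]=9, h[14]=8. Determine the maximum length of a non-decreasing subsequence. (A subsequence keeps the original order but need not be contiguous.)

5

Track the smallest tail for each achievable length (allowing ties):
5 → extends → [5]
3 → replaces 5 → [3]
6 → extends → [3, 6]
2 → replaces 3 → [2, 6]
1 → replaces 2 → [1, 6]
13 → extends → [1, 6, 13]
14 → extends → [1, 6, 13, 14]
10 → replaces 13 → [1, 6, 10, 14]
7 → replaces 10 → [1, 6, 7, 14]
4 → replaces 6 → [1, 4, 7, 14]
11 → replaces 14 → [1, 4, 7, 11]
12 → extends → [1, 4, 7, 11, 12]
9 → replaces 11 → [1, 4, 7, 9, 12]
8 → replaces 9 → [1, 4, 7, 8, 12]
Five tails, so the longest non-decreasing subsequence has length 5 (e.g. 5, 6, 10, 11, 12).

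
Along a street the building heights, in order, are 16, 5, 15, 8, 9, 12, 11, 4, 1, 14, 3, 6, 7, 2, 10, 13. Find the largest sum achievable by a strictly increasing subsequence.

Let S[i] be the best sum of a strictly increasing subsequence ending at i:
i:      1  2  3  4  5  6  7  8  9 10 11 12 13 14 15 16
a[i]:  16  5 15  8  9 12 11  4  1 14  3  6  7  2 10 13
S:     16  5 20 13 22 34 33  4  1 48  4 11 18  3 32 47
Maximum is 48 (e.g. 5 + 8 + 9 + 12 + 14).

48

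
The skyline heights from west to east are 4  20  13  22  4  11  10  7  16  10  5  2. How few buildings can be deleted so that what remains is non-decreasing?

Fewest deletions = n − (longest non-decreasing subsequence).
i:      1  2  3  4  5  6  7  8  9 10 11 12
a[i]:   4 20 13 22  4 11 10  7 16 10  5  2
dp:     1  2  2  3  2  3  3  3  4  4  3  1
max dp = 4, so deletions = 12 − 4 = 8.

8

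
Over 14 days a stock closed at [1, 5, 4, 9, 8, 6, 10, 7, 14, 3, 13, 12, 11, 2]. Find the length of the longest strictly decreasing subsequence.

5

Let dp[i] be the longest strictly decreasing subsequence ending at i:
i:      1  2  3  4  5  6  7  8  9 10 11 12 13 14
a[i]:   1  5  4  9  8  6 10  7 14  3 13 12 11  2
dp:     1  1  2  1  2  3  1  3  1  4  2  3  4  5
Maximum is 5.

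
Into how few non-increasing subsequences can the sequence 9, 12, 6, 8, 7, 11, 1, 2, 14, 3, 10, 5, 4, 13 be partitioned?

The minimum number of non-increasing subsequences covering a sequence equals the length of its longest strictly increasing subsequence.
LIS length is 5 (e.g. 1, 2, 3, 10, 13), so 5 piles are needed.

5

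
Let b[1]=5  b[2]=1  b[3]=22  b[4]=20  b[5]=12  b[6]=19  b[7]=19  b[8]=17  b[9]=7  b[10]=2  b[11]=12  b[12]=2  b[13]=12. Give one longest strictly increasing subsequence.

5, 12, 19

Patience tails give the LIS length; then backtrack through the dp parents:
5 → extends → [5]
1 → replaces 5 → [1]
22 → extends → [1, 22]
20 → replaces 22 → [1, 20]
12 → replaces 20 → [1, 12]
19 → extends → [1, 12, 19]
19 → already a tail → [1, 12, 19]
17 → replaces 19 → [1, 12, 17]
7 → replaces 12 → [1, 7, 17]
2 → replaces 7 → [1, 2, 17]
12 → replaces 17 → [1, 2, 12]
2 → already a tail → [1, 2, 12]
12 → already a tail → [1, 2, 12]
Length 3; one witness is 5, 12, 19.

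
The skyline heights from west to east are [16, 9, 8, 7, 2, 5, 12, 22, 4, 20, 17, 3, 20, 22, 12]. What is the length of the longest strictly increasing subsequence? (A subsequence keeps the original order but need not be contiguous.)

6

Let dp[i] be the length of the longest such subsequence ending at index i:
i:      1  2  3  4  5  6  7  8  9 10 11 12 13 14 15
a[i]:  16  9  8  7  2  5 12 22  4 20 17  3 20 22 12
dp:     1  1  1  1  1  2  3  4  2  4  4  2  5  6  3
Maximum dp value is 6.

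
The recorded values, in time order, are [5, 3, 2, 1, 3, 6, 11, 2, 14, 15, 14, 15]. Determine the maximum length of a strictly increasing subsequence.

Let dp[i] be the length of the longest such subsequence ending at index i:
i:      1  2  3  4  5  6  7  8  9 10 11 12
a[i]:   5  3  2  1  3  6 11  2 14 15 14 15
dp:     1  1  1  1  2  3  4  2  5  6  5  6
Maximum dp value is 6.

6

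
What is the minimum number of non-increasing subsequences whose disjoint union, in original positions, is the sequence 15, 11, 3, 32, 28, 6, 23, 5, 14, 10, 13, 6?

The minimum number of non-increasing subsequences covering a sequence equals the length of its longest strictly increasing subsequence.
LIS length is 4 (e.g. 3, 6, 10, 13), so 4 piles are needed.

4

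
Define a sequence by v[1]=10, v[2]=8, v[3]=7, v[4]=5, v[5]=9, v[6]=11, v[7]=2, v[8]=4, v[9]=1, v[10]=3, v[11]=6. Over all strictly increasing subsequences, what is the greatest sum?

28

Let S[i] be the best sum of a strictly increasing subsequence ending at i:
i:      1  2  3  4  5  6  7  8  9 10 11
v[i]:  10  8  7  5  9 11  2  4  1  3  6
S:     10  8  7  5 17 28  2  6  1  5 12
Maximum is 28 (e.g. 8 + 9 + 11).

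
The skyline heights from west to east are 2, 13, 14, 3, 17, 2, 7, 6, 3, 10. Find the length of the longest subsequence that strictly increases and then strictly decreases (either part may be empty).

inc[i] = longest strictly increasing subsequence ending at i; dec[i] = longest strictly decreasing subsequence starting at i:
i:      1  2  3  4  5  6  7  8  9 10
a[i]:   2 13 14  3 17  2  7  6  3 10
inc:    1  2  3  2  4  1  3  3  2  4
dec:    1  4  4  2  4  1  3  2  1  1
Best peak at i=5 (value 17): inc=4, dec=4, length 4+4−1 = 7.

7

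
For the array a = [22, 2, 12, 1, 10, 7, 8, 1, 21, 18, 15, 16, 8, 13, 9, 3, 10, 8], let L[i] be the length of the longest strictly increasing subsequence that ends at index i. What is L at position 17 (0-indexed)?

3

dp[i] = 1 + max{dp[j] : j<i, a[j]<a[i]} (or 1 if no such j):
i:      0  1  2  3  4  5  6  7  8  9 10 11 12 13 14 15 16 17
a[i]:  22  2 12  1 10  7  8  1 21 18 15 16  8 13  9  3 10  8
dp:     1  1  2  1  2  2  3  1  4  4  4  5  3  4  4  2  5  3
At index 17 the value is 3.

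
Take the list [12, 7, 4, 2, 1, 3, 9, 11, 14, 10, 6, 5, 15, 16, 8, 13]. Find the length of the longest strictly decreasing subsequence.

5

Negate each value so 'decreasing' becomes 'increasing', then run patience tails on the negated sequence:
-12 → extends → [-12]
-7 → extends → [-12, -7]
-4 → extends → [-12, -7, -4]
-2 → extends → [-12, -7, -4, -2]
-1 → extends → [-12, -7, -4, -2, -1]
-3 → replaces -2 → [-12, -7, -4, -3, -1]
-9 → replaces -7 → [-12, -9, -4, -3, -1]
-11 → replaces -9 → [-12, -11, -4, -3, -1]
-14 → replaces -12 → [-14, -11, -4, -3, -1]
-10 → replaces -4 → [-14, -11, -10, -3, -1]
-6 → replaces -3 → [-14, -11, -10, -6, -1]
-5 → replaces -1 → [-14, -11, -10, -6, -5]
-15 → replaces -14 → [-15, -11, -10, -6, -5]
-16 → replaces -15 → [-16, -11, -10, -6, -5]
-8 → replaces -6 → [-16, -11, -10, -8, -5]
-13 → replaces -11 → [-16, -13, -10, -8, -5]
Five tails, so the longest strictly decreasing subsequence of the original has length 5.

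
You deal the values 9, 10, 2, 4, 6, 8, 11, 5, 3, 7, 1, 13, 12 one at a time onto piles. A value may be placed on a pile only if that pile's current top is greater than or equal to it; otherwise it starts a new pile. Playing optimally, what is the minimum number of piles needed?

6

Place each on the leftmost legal pile:
9 → new pile 1 (tops now [9])
10 → new pile 2 (tops now [9, 10])
2 → pile 1 (tops now [2, 10])
4 → pile 2 (tops now [2, 4])
6 → new pile 3 (tops now [2, 4, 6])
8 → new pile 4 (tops now [2, 4, 6, 8])
11 → new pile 5 (tops now [2, 4, 6, 8, 11])
5 → pile 3 (tops now [2, 4, 5, 8, 11])
3 → pile 2 (tops now [2, 3, 5, 8, 11])
7 → pile 4 (tops now [2, 3, 5, 7, 11])
1 → pile 1 (tops now [1, 3, 5, 7, 11])
13 → new pile 6 (tops now [1, 3, 5, 7, 11, 13])
12 → pile 6 (tops now [1, 3, 5, 7, 11, 12])
Six piles.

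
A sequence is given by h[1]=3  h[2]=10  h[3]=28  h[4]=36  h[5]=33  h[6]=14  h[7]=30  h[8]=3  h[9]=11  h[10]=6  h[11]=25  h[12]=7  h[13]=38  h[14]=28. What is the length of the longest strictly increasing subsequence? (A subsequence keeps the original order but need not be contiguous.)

Track the smallest tail for each achievable length (strict):
3 → extends → [3]
10 → extends → [3, 10]
28 → extends → [3, 10, 28]
36 → extends → [3, 10, 28, 36]
33 → replaces 36 → [3, 10, 28, 33]
14 → replaces 28 → [3, 10, 14, 33]
30 → replaces 33 → [3, 10, 14, 30]
3 → already a tail → [3, 10, 14, 30]
11 → replaces 14 → [3, 10, 11, 30]
6 → replaces 10 → [3, 6, 11, 30]
25 → replaces 30 → [3, 6, 11, 25]
7 → replaces 11 → [3, 6, 7, 25]
38 → extends → [3, 6, 7, 25, 38]
28 → replaces 38 → [3, 6, 7, 25, 28]
Five tails, so the longest strictly increasing subsequence has length 5 (e.g. 3, 10, 28, 36, 38).

5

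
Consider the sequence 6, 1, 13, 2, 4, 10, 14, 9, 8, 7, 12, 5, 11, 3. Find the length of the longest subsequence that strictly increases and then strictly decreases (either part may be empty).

10

inc[i] = longest strictly increasing subsequence ending at i; dec[i] = longest strictly decreasing subsequence starting at i:
i:      1  2  3  4  5  6  7  8  9 10 11 12 13 14
a[i]:   6  1 13  2  4 10 14  9  8  7 12  5 11  3
inc:    1  1  2  2  3  4  5  4  4  4  5  4  5  3
dec:    3  1  7  1  2  6  6  5  4  3  3  2  2  1
Best peak at i=7 (value 14): inc=5, dec=6, length 5+6−1 = 10.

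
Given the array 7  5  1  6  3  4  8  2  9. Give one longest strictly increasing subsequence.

Patience tails give the LIS length; then backtrack through the dp parents:
7 → extends → [7]
5 → replaces 7 → [5]
1 → replaces 5 → [1]
6 → extends → [1, 6]
3 → replaces 6 → [1, 3]
4 → extends → [1, 3, 4]
8 → extends → [1, 3, 4, 8]
2 → replaces 3 → [1, 2, 4, 8]
9 → extends → [1, 2, 4, 8, 9]
Length 5; one witness is 1, 3, 4, 8, 9.

1, 3, 4, 8, 9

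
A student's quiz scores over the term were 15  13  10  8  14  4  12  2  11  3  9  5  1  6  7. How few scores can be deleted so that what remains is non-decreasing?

Fewest deletions = n − (longest non-decreasing subsequence).
Patience tails:
15 → extends → [15]
13 → replaces 15 → [13]
10 → replaces 13 → [10]
8 → replaces 10 → [8]
14 → extends → [8, 14]
4 → replaces 8 → [4, 14]
12 → replaces 14 → [4, 12]
2 → replaces 4 → [2, 12]
11 → replaces 12 → [2, 11]
3 → replaces 11 → [2, 3]
9 → extends → [2, 3, 9]
5 → replaces 9 → [2, 3, 5]
1 → replaces 2 → [1, 3, 5]
6 → extends → [1, 3, 5, 6]
7 → extends → [1, 3, 5, 6, 7]
Longest non-decreasing subsequence has length 5, so deletions = 15 − 5 = 10.

10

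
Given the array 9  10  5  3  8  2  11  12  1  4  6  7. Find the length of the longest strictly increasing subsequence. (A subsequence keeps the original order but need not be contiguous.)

4

Track the smallest tail for each achievable length (strict):
9 → extends → [9]
10 → extends → [9, 10]
5 → replaces 9 → [5, 10]
3 → replaces 5 → [3, 10]
8 → replaces 10 → [3, 8]
2 → replaces 3 → [2, 8]
11 → extends → [2, 8, 11]
12 → extends → [2, 8, 11, 12]
1 → replaces 2 → [1, 8, 11, 12]
4 → replaces 8 → [1, 4, 11, 12]
6 → replaces 11 → [1, 4, 6, 12]
7 → replaces 12 → [1, 4, 6, 7]
Four tails, so the longest strictly increasing subsequence has length 4 (e.g. 9, 10, 11, 12).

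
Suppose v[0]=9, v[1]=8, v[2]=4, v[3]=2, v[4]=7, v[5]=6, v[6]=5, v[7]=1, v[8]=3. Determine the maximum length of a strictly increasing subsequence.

2

Track the smallest tail for each achievable length (strict):
9 → extends → [9]
8 → replaces 9 → [8]
4 → replaces 8 → [4]
2 → replaces 4 → [2]
7 → extends → [2, 7]
6 → replaces 7 → [2, 6]
5 → replaces 6 → [2, 5]
1 → replaces 2 → [1, 5]
3 → replaces 5 → [1, 3]
Two tails, so the longest strictly increasing subsequence has length 2 (e.g. 4, 7).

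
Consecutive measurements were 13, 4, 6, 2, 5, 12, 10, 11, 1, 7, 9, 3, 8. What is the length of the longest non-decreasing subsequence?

4

Track the smallest tail for each achievable length (allowing ties):
13 → extends → [13]
4 → replaces 13 → [4]
6 → extends → [4, 6]
2 → replaces 4 → [2, 6]
5 → replaces 6 → [2, 5]
12 → extends → [2, 5, 12]
10 → replaces 12 → [2, 5, 10]
11 → extends → [2, 5, 10, 11]
1 → replaces 2 → [1, 5, 10, 11]
7 → replaces 10 → [1, 5, 7, 11]
9 → replaces 11 → [1, 5, 7, 9]
3 → replaces 5 → [1, 3, 7, 9]
8 → replaces 9 → [1, 3, 7, 8]
Four tails, so the longest non-decreasing subsequence has length 4 (e.g. 4, 6, 10, 11).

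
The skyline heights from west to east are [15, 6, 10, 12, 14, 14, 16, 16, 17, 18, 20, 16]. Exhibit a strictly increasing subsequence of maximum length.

Patience tails give the LIS length; then backtrack through the dp parents:
15 → extends → [15]
6 → replaces 15 → [6]
10 → extends → [6, 10]
12 → extends → [6, 10, 12]
14 → extends → [6, 10, 12, 14]
14 → already a tail → [6, 10, 12, 14]
16 → extends → [6, 10, 12, 14, 16]
16 → already a tail → [6, 10, 12, 14, 16]
17 → extends → [6, 10, 12, 14, 16, 17]
18 → extends → [6, 10, 12, 14, 16, 17, 18]
20 → extends → [6, 10, 12, 14, 16, 17, 18, 20]
16 → already a tail → [6, 10, 12, 14, 16, 17, 18, 20]
Length 8; one witness is 6, 10, 12, 14, 16, 17, 18, 20.

6, 10, 12, 14, 16, 17, 18, 20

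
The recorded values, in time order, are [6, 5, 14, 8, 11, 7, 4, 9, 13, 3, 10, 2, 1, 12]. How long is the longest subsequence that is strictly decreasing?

Let dp[i] be the longest strictly decreasing subsequence ending at i:
i:      1  2  3  4  5  6  7  8  9 10 11 12 13 14
a[i]:   6  5 14  8 11  7  4  9 13  3 10  2  1 12
dp:     1  2  1  2  2  3  4  3  2  5  3  6  7  3
Maximum is 7.

7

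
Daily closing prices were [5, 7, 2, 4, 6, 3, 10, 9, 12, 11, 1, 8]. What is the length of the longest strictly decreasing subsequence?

4

Negate each value so 'decreasing' becomes 'increasing', then run patience tails on the negated sequence:
-5 → extends → [-5]
-7 → replaces -5 → [-7]
-2 → extends → [-7, -2]
-4 → replaces -2 → [-7, -4]
-6 → replaces -4 → [-7, -6]
-3 → extends → [-7, -6, -3]
-10 → replaces -7 → [-10, -6, -3]
-9 → replaces -6 → [-10, -9, -3]
-12 → replaces -10 → [-12, -9, -3]
-11 → replaces -9 → [-12, -11, -3]
-1 → extends → [-12, -11, -3, -1]
-8 → replaces -3 → [-12, -11, -8, -1]
Four tails, so the longest strictly decreasing subsequence of the original has length 4.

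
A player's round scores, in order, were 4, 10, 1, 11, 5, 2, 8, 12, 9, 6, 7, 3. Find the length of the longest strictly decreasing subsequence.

4

Let dp[i] be the longest strictly decreasing subsequence ending at i:
i:      1  2  3  4  5  6  7  8  9 10 11 12
a[i]:   4 10  1 11  5  2  8 12  9  6  7  3
dp:     1  1  2  1  2  3  2  1  2  3  3  4
Maximum is 4.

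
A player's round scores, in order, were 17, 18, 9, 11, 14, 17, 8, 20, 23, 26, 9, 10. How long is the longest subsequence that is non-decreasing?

Let dp[i] be the length of the longest such subsequence ending at index i:
i:      1  2  3  4  5  6  7  8  9 10 11 12
a[i]:  17 18  9 11 14 17  8 20 23 26  9 10
dp:     1  2  1  2  3  4  1  5  6  7  2  3
Maximum dp value is 7.

7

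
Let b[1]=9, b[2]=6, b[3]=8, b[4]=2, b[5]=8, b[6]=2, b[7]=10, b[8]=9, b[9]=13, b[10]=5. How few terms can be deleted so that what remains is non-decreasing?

Fewest deletions = n − (longest non-decreasing subsequence).
Patience tails:
9 → extends → [9]
6 → replaces 9 → [6]
8 → extends → [6, 8]
2 → replaces 6 → [2, 8]
8 → extends → [2, 8, 8]
2 → replaces 8 → [2, 2, 8]
10 → extends → [2, 2, 8, 10]
9 → replaces 10 → [2, 2, 8, 9]
13 → extends → [2, 2, 8, 9, 13]
5 → replaces 8 → [2, 2, 5, 9, 13]
Longest non-decreasing subsequence has length 5, so deletions = 10 − 5 = 5.

5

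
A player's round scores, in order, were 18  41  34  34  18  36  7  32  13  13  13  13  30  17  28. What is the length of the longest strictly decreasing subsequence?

Negate each value so 'decreasing' becomes 'increasing', then run patience tails on the negated sequence:
-18 → extends → [-18]
-41 → replaces -18 → [-41]
-34 → extends → [-41, -34]
-34 → already a tail → [-41, -34]
-18 → extends → [-41, -34, -18]
-36 → replaces -34 → [-41, -36, -18]
-7 → extends → [-41, -36, -18, -7]
-32 → replaces -18 → [-41, -36, -32, -7]
-13 → replaces -7 → [-41, -36, -32, -13]
-13 → already a tail → [-41, -36, -32, -13]
-13 → already a tail → [-41, -36, -32, -13]
-13 → already a tail → [-41, -36, -32, -13]
-30 → replaces -13 → [-41, -36, -32, -30]
-17 → extends → [-41, -36, -32, -30, -17]
-28 → replaces -17 → [-41, -36, -32, -30, -28]
Five tails, so the longest strictly decreasing subsequence of the original has length 5.

5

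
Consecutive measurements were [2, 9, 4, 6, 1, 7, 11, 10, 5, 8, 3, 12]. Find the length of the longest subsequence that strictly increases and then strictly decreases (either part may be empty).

inc[i] = longest strictly increasing subsequence ending at i; dec[i] = longest strictly decreasing subsequence starting at i:
i:      1  2  3  4  5  6  7  8  9 10 11 12
a[i]:   2  9  4  6  1  7 11 10  5  8  3 12
inc:    1  2  2  3  1  4  5  5  3  5  2  6
dec:    2  4  2  3  1  3  4  3  2  2  1  1
Best peak at i=7 (value 11): inc=5, dec=4, length 5+4−1 = 8.

8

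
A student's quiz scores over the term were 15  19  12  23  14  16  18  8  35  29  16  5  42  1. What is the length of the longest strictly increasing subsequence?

6

Track the smallest tail for each achievable length (strict):
15 → extends → [15]
19 → extends → [15, 19]
12 → replaces 15 → [12, 19]
23 → extends → [12, 19, 23]
14 → replaces 19 → [12, 14, 23]
16 → replaces 23 → [12, 14, 16]
18 → extends → [12, 14, 16, 18]
8 → replaces 12 → [8, 14, 16, 18]
35 → extends → [8, 14, 16, 18, 35]
29 → replaces 35 → [8, 14, 16, 18, 29]
16 → already a tail → [8, 14, 16, 18, 29]
5 → replaces 8 → [5, 14, 16, 18, 29]
42 → extends → [5, 14, 16, 18, 29, 42]
1 → replaces 5 → [1, 14, 16, 18, 29, 42]
Six tails, so the longest strictly increasing subsequence has length 6 (e.g. 12, 14, 16, 18, 35, 42).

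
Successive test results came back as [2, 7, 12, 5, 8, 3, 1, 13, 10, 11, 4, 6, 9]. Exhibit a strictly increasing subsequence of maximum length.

2, 7, 8, 10, 11

Patience tails give the LIS length; then backtrack through the dp parents:
2 → extends → [2]
7 → extends → [2, 7]
12 → extends → [2, 7, 12]
5 → replaces 7 → [2, 5, 12]
8 → replaces 12 → [2, 5, 8]
3 → replaces 5 → [2, 3, 8]
1 → replaces 2 → [1, 3, 8]
13 → extends → [1, 3, 8, 13]
10 → replaces 13 → [1, 3, 8, 10]
11 → extends → [1, 3, 8, 10, 11]
4 → replaces 8 → [1, 3, 4, 10, 11]
6 → replaces 10 → [1, 3, 4, 6, 11]
9 → replaces 11 → [1, 3, 4, 6, 9]
Length 5; one witness is 2, 7, 8, 10, 11.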